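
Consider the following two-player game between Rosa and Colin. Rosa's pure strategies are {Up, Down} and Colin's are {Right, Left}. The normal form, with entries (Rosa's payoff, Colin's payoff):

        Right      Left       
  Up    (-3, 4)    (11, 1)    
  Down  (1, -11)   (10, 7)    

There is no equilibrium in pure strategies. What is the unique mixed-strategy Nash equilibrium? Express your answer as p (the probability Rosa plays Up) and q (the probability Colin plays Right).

Colin's indifference between Right and Left determines Rosa's mixing probability p:
  Colin's payoff to Right: p·4 + (1−p)·(-11) = 15p - 11
  Colin's payoff to Left: p·1 + (1−p)·7 = -6p + 7
  15p - 11 = -6p + 7  ⇒  21p = 18  ⇒  p = 6/7.
In a mixed equilibrium Rosa is indifferent between Up and Down; this condition fixes q.
  Rosa's expected payoff from Up: q·(-3) + (1−q)·11 = -14q + 11
  Rosa's expected payoff from Down: q·1 + (1−q)·10 = -9q + 10
  -14q + 11 = -9q + 10  ⇒  -5q = -1  ⇒  q = 1/5.

p = 6/7, q = 1/5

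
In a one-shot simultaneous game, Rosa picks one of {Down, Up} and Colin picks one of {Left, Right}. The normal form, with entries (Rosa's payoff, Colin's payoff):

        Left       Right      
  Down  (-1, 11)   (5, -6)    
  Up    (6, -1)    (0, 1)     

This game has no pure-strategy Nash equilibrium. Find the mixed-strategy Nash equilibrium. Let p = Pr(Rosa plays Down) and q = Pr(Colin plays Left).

p = 2/19, q = 5/12

Colin's indifference between Left and Right determines Rosa's mixing probability p:
  Colin's payoff to Left: p·11 + (1−p)·(-1) = 12p - 1
  Colin's payoff to Right: p·(-6) + (1−p)·1 = -7p + 1
  12p - 1 = -7p + 1  ⇒  19p = 2  ⇒  p = 2/19.
In a mixed equilibrium Rosa is indifferent between Down and Up; this condition fixes q.
  Rosa's payoff to Down: q·(-1) + (1−q)·5 = -6q + 5
  Rosa's payoff to Up: q·6 + (1−q)·0 = 6q
  -6q + 5 = 6q  ⇒  -12q = -5  ⇒  q = 5/12.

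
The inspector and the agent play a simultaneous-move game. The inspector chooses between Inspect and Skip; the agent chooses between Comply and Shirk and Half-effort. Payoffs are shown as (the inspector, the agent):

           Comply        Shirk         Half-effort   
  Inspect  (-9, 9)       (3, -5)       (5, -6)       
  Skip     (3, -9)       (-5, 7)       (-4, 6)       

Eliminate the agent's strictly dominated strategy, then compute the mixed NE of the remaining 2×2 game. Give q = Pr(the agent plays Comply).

q = 2/5

The agent's strategy Half-effort is strictly dominated by Shirk: -5 > -6 and 7 > 6. Eliminate Half-effort.
The inspector's indifference between Inspect and Skip determines the agent's mixing probability q:
  the inspector's payoff to Inspect: q·(-9) + (1−q)·3 = -12q + 3
  the inspector's payoff to Skip: q·3 + (1−q)·(-5) = 8q - 5
  -12q + 3 = 8q - 5  ⇒  -20q = -8  ⇒  q = 2/5.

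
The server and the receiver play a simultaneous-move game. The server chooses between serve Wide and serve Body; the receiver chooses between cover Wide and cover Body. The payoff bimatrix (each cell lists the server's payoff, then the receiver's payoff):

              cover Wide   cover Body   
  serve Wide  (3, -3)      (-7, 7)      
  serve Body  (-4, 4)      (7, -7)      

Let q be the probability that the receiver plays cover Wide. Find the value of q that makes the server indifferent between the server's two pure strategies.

Set the server's expected payoff from serve Wide equal to that from serve Body:
  the server's expected payoff from serve Wide: q·3 + (1−q)·(-7) = 10q - 7
  the server's expected payoff from serve Body: q·(-4) + (1−q)·7 = -11q + 7
  10q - 7 = -11q + 7  ⇒  21q = 14  ⇒  q = 2/3.

q = 2/3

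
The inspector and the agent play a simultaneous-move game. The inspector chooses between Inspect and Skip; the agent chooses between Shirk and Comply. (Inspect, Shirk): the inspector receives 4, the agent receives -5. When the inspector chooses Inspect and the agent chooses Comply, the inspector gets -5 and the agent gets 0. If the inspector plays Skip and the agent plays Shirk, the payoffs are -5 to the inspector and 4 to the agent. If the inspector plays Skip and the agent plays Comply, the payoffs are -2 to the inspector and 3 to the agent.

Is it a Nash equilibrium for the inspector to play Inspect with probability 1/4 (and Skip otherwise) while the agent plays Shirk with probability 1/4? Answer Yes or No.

Given the inspector's mix p = 1/4, the agent's payoff from Shirk is 7/4 but from Comply is 9/4. The agent strictly prefers Comply, so the agent would not mix.
So the proposed profile is not a Nash equilibrium.

No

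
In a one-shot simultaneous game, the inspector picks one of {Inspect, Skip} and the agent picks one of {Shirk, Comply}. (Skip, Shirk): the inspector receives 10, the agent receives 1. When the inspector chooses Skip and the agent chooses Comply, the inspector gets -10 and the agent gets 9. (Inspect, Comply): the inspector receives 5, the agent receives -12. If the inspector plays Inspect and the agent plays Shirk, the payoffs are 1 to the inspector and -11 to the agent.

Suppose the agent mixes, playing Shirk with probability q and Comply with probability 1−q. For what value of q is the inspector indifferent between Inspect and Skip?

The agent's mix must leave the inspector indifferent between Inspect and Skip.
  the inspector's payoff to Inspect: q·1 + (1−q)·5 = -4q + 5
  the inspector's payoff to Skip: q·10 + (1−q)·(-10) = 20q - 10
  -4q + 5 = 20q - 10  ⇒  -24q = -15  ⇒  q = 5/8.

q = 5/8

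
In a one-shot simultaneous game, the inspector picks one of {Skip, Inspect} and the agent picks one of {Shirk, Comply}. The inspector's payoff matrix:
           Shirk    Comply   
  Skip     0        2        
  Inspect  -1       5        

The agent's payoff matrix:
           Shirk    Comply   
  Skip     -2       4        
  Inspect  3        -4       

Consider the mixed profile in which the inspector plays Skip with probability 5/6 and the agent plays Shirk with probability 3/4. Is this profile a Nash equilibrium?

Given the inspector's mix p = 5/6, the agent's payoff from Shirk is -7/6 but from Comply is 8/3. The agent strictly prefers Comply, so the agent would not mix.
So the proposed profile is not a Nash equilibrium.

No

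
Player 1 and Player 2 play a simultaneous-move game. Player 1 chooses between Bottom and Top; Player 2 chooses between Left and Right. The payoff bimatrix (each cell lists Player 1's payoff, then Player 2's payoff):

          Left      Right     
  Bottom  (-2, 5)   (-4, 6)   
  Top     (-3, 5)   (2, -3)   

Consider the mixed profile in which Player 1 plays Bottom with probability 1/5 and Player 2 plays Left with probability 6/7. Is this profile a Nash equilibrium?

No

Given Player 1's mix p = 1/5, Player 2's payoff from Left is 5 but from Right is -6/5. Player 2 strictly prefers Left, so Player 2 would not mix.
So the proposed profile is not a Nash equilibrium.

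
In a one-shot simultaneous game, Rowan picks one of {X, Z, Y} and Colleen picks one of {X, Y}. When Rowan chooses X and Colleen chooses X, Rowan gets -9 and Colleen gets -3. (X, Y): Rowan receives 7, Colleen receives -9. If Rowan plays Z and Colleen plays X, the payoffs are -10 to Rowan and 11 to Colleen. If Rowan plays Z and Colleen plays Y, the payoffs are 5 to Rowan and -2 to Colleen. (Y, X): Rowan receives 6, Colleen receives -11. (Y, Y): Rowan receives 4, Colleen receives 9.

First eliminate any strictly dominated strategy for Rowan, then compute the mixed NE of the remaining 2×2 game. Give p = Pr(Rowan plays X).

Rowan's strategy Z is strictly dominated by X: -9 > -10 and 7 > 5. Eliminate Z.
Set Colleen's expected payoff from X equal to that from Y:
  Colleen's payoff from X: p·(-3) + (1−p)·(-11) = 8p - 11
  Colleen's payoff from Y: p·(-9) + (1−p)·9 = -18p + 9
  8p - 11 = -18p + 9  ⇒  26p = 20  ⇒  p = 10/13.

p = 10/13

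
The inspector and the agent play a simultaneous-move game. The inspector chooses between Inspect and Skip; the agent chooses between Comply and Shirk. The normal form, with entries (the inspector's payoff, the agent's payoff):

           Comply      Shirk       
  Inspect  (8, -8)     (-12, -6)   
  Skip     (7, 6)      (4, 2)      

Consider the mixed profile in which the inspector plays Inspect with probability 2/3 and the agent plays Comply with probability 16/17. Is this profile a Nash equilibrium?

Check the agent's indifference given the inspector's mix p = 2/3:
  payoff from Comply = -10/3; payoff from Shirk = -10/3 — equal.
Check the inspector's indifference given the agent's mix q = 16/17:
  payoff from Inspect = 116/17; payoff from Skip = 116/17 — equal.
Both players are indifferent, so neither can profitably deviate.

Yes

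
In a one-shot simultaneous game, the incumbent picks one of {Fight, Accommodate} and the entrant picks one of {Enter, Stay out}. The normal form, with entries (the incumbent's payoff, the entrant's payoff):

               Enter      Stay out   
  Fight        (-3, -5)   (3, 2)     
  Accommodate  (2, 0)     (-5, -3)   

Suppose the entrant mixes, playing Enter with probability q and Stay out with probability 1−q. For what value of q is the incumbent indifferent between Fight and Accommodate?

q = 8/13

For the incumbent to be willing to mix, the incumbent must be indifferent between Fight and Accommodate, which pins down the entrant's mix.
  the incumbent's payoff from Fight: q·(-3) + (1−q)·3 = -6q + 3
  the incumbent's payoff from Accommodate: q·2 + (1−q)·(-5) = 7q - 5
  -6q + 3 = 7q - 5  ⇒  -13q = -8  ⇒  q = 8/13.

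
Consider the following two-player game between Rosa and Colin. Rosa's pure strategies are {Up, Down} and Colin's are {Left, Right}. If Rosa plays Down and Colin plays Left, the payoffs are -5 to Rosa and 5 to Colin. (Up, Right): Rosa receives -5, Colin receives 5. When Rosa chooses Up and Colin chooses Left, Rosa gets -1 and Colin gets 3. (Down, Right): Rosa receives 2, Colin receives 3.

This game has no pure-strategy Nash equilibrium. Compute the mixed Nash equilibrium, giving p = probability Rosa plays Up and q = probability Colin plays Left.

Set Colin's expected payoff from Left equal to that from Right:
  Colin's payoff from Left: p·3 + (1−p)·5 = -2p + 5
  Colin's payoff from Right: p·5 + (1−p)·3 = 2p + 3
  -2p + 5 = 2p + 3  ⇒  -4p = -2  ⇒  p = 1/2.
Set Rosa's expected payoff from Up equal to that from Down:
  Rosa's payoff to Up: q·(-1) + (1−q)·(-5) = 4q - 5
  Rosa's payoff to Down: q·(-5) + (1−q)·2 = -7q + 2
  4q - 5 = -7q + 2  ⇒  11q = 7  ⇒  q = 7/11.

p = 1/2, q = 7/11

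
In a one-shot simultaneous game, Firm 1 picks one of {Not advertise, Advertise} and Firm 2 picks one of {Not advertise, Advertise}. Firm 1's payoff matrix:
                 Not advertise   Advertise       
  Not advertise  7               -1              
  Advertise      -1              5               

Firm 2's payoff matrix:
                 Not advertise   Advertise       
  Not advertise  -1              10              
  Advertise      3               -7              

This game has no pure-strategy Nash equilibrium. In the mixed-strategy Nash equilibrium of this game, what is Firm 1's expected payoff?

17/7

In a mixed equilibrium Firm 1 is indifferent between Not advertise and Advertise; this condition fixes q.
  Firm 1's payoff from Not advertise: q·7 + (1−q)·(-1) = 8q - 1
  Firm 1's payoff from Advertise: q·(-1) + (1−q)·5 = -6q + 5
  8q - 1 = -6q + 5  ⇒  14q = 6  ⇒  q = 3/7.
At equilibrium Firm 1 is indifferent across rows, so Firm 1's payoff equals the payoff from Not advertise: (3/7)·7 + (4/7)·(-1) = 17/7.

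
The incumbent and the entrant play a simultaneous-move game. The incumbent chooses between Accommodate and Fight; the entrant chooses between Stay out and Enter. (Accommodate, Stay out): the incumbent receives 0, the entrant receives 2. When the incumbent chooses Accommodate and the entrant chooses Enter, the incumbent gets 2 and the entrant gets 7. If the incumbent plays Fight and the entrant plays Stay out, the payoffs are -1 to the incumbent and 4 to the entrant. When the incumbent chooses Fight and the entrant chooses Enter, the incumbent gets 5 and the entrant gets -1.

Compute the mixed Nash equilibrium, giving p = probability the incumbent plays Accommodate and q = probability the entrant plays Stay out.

p = 1/2, q = 3/4

Set the entrant's expected payoff from Stay out equal to that from Enter:
  the entrant's expected payoff from Stay out: p·2 + (1−p)·4 = -2p + 4
  the entrant's expected payoff from Enter: p·7 + (1−p)·(-1) = 8p - 1
  -2p + 4 = 8p - 1  ⇒  -10p = -5  ⇒  p = 1/2.
Set the incumbent's expected payoff from Accommodate equal to that from Fight:
  the incumbent's payoff to Accommodate: q·0 + (1−q)·2 = -2q + 2
  the incumbent's payoff to Fight: q·(-1) + (1−q)·5 = -6q + 5
  -2q + 2 = -6q + 5  ⇒  4q = 3  ⇒  q = 3/4.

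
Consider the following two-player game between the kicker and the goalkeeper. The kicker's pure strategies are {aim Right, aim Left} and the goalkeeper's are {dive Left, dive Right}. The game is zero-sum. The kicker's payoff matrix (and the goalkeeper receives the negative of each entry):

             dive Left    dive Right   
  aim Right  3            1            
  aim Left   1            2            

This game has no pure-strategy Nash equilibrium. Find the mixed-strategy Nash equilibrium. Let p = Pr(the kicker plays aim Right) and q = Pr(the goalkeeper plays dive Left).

p = 1/3, q = 1/3

For the goalkeeper to be willing to mix, the goalkeeper must be indifferent between dive Left and dive Right, which pins down the kicker's mix.
  the goalkeeper's expected payoff from dive Left: p·(-3) + (1−p)·(-1) = -2p - 1
  the goalkeeper's expected payoff from dive Right: p·(-1) + (1−p)·(-2) = p - 2
  -2p - 1 = p - 2  ⇒  -3p = -1  ⇒  p = 1/3.
The goalkeeper's mix must leave the kicker indifferent between aim Right and aim Left.
  the kicker's expected payoff from aim Right: q·3 + (1−q)·1 = 2q + 1
  the kicker's expected payoff from aim Left: q·1 + (1−q)·2 = -q + 2
  2q + 1 = -q + 2  ⇒  3q = 1  ⇒  q = 1/3.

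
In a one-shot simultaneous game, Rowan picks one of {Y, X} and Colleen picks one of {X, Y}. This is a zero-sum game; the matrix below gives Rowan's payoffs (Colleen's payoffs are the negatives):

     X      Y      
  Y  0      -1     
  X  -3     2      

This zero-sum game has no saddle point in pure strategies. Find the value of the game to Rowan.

Colleen's mix must leave Rowan indifferent between Y and X.
  Rowan's payoff from Y: q·0 + (1−q)·(-1) = q - 1
  Rowan's payoff from X: q·(-3) + (1−q)·2 = -5q + 2
  q - 1 = -5q + 2  ⇒  6q = 3  ⇒  q = 1/2.
The value is Rowan's expected payoff against this mix (using Y): (1/2)·0 + (1/2)·(-1) = -1/2.

v = -1/2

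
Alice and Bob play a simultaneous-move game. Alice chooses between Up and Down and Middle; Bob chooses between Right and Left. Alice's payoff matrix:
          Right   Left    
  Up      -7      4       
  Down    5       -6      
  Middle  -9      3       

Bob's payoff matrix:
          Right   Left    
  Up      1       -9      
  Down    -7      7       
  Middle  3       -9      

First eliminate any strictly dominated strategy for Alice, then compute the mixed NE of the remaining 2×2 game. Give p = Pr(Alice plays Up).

Alice's strategy Middle is strictly dominated by Up: -7 > -9 and 4 > 3. Eliminate Middle.
Alice's mix must leave Bob indifferent between Right and Left.
  Bob's payoff from Right: p·1 + (1−p)·(-7) = 8p - 7
  Bob's payoff from Left: p·(-9) + (1−p)·7 = -16p + 7
  8p - 7 = -16p + 7  ⇒  24p = 14  ⇒  p = 7/12.

p = 7/12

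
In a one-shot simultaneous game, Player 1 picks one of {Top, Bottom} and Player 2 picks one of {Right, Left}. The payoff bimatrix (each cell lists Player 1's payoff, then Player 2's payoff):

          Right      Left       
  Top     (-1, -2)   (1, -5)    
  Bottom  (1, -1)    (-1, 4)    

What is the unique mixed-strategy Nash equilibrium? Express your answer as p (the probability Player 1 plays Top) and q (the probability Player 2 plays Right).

p = 5/8, q = 1/2

In a mixed equilibrium Player 2 is indifferent between Right and Left; this condition fixes p.
  Player 2's payoff to Right: p·(-2) + (1−p)·(-1) = -p - 1
  Player 2's payoff to Left: p·(-5) + (1−p)·4 = -9p + 4
  -p - 1 = -9p + 4  ⇒  8p = 5  ⇒  p = 5/8.
In a mixed equilibrium Player 1 is indifferent between Top and Bottom; this condition fixes q.
  Player 1's payoff from Top: q·(-1) + (1−q)·1 = -2q + 1
  Player 1's payoff from Bottom: q·1 + (1−q)·(-1) = 2q - 1
  -2q + 1 = 2q - 1  ⇒  -4q = -2  ⇒  q = 1/2.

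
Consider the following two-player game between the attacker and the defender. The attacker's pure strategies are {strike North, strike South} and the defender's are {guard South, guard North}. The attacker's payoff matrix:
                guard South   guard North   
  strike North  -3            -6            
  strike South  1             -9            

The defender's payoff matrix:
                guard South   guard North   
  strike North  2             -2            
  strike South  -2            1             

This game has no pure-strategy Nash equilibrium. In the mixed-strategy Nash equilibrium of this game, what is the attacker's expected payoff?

-33/7

Set the attacker's expected payoff from strike North equal to that from strike South:
  the attacker's expected payoff from strike North: q·(-3) + (1−q)·(-6) = 3q - 6
  the attacker's expected payoff from strike South: q·1 + (1−q)·(-9) = 10q - 9
  3q - 6 = 10q - 9  ⇒  -7q = -3  ⇒  q = 3/7.
At equilibrium the attacker is indifferent across rows, so the attacker's payoff equals the payoff from strike North: (3/7)·(-3) + (4/7)·(-6) = -33/7.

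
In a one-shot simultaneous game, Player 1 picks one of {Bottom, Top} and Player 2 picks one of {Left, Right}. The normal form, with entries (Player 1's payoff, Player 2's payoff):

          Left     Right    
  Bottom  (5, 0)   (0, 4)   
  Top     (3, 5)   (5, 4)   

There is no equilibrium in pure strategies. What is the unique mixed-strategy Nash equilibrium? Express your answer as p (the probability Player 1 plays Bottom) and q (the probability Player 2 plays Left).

p = 1/5, q = 5/7

Set Player 2's expected payoff from Left equal to that from Right:
  Player 2's payoff from Left: p·0 + (1−p)·5 = -5p + 5
  Player 2's payoff from Right: p·4 + (1−p)·4 = 4
  -5p + 5 = 4  ⇒  -5p = -1  ⇒  p = 1/5.
For Player 1 to be willing to mix, Player 1 must be indifferent between Bottom and Top, which pins down Player 2's mix.
  Player 1's payoff from Bottom: q·5 + (1−q)·0 = 5q
  Player 1's payoff from Top: q·3 + (1−q)·5 = -2q + 5
  5q = -2q + 5  ⇒  7q = 5  ⇒  q = 5/7.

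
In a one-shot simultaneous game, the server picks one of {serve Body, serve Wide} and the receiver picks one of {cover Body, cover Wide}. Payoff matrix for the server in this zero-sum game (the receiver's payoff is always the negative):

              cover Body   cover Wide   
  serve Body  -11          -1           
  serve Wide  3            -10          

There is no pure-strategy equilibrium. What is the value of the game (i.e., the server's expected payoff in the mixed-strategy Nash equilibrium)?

In a mixed equilibrium the server is indifferent between serve Body and serve Wide; this condition fixes q.
  the server's payoff from serve Body: q·(-11) + (1−q)·(-1) = -10q - 1
  the server's payoff from serve Wide: q·3 + (1−q)·(-10) = 13q - 10
  -10q - 1 = 13q - 10  ⇒  -23q = -9  ⇒  q = 9/23.
The value is the server's expected payoff against this mix (using serve Body): (9/23)·(-11) + (14/23)·(-1) = -113/23.

v = -113/23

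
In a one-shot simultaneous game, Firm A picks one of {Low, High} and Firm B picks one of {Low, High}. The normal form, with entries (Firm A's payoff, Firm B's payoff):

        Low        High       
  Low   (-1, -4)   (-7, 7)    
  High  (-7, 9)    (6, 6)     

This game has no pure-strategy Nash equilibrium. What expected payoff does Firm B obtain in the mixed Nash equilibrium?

87/14

In a mixed equilibrium Firm B is indifferent between Low and High; this condition fixes p.
  Firm B's expected payoff from Low: p·(-4) + (1−p)·9 = -13p + 9
  Firm B's expected payoff from High: p·7 + (1−p)·6 = p + 6
  -13p + 9 = p + 6  ⇒  -14p = -3  ⇒  p = 3/14.
At equilibrium Firm B is indifferent across columns, so Firm B's payoff equals the payoff from Low: (3/14)·(-4) + (11/14)·9 = 87/14.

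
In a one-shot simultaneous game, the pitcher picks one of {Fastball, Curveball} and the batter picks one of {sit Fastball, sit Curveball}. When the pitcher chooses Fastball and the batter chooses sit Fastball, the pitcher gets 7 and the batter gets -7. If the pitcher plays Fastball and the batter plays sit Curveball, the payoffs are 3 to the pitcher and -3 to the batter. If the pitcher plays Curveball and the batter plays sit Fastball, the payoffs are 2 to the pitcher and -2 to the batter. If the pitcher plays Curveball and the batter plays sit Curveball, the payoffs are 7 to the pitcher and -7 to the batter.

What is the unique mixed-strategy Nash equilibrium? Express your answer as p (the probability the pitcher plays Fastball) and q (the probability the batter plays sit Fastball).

In a mixed equilibrium the batter is indifferent between sit Fastball and sit Curveball; this condition fixes p.
  the batter's payoff to sit Fastball: p·(-7) + (1−p)·(-2) = -5p - 2
  the batter's payoff to sit Curveball: p·(-3) + (1−p)·(-7) = 4p - 7
  -5p - 2 = 4p - 7  ⇒  -9p = -5  ⇒  p = 5/9.
The pitcher's indifference between Fastball and Curveball determines the batter's mixing probability q:
  the pitcher's payoff to Fastball: q·7 + (1−q)·3 = 4q + 3
  the pitcher's payoff to Curveball: q·2 + (1−q)·7 = -5q + 7
  4q + 3 = -5q + 7  ⇒  9q = 4  ⇒  q = 4/9.

p = 5/9, q = 4/9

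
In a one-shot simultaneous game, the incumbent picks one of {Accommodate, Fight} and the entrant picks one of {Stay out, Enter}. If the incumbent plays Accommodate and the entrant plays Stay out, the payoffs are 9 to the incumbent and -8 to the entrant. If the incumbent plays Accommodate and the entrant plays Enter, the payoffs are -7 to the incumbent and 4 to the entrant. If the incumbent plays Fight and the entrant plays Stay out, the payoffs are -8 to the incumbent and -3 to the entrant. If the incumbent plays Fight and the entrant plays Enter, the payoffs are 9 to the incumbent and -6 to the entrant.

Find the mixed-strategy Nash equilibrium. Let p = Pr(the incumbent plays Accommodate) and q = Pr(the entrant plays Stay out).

For the entrant to be willing to mix, the entrant must be indifferent between Stay out and Enter, which pins down the incumbent's mix.
  the entrant's payoff from Stay out: p·(-8) + (1−p)·(-3) = -5p - 3
  the entrant's payoff from Enter: p·4 + (1−p)·(-6) = 10p - 6
  -5p - 3 = 10p - 6  ⇒  -15p = -3  ⇒  p = 1/5.
For the incumbent to be willing to mix, the incumbent must be indifferent between Accommodate and Fight, which pins down the entrant's mix.
  the incumbent's payoff to Accommodate: q·9 + (1−q)·(-7) = 16q - 7
  the incumbent's payoff to Fight: q·(-8) + (1−q)·9 = -17q + 9
  16q - 7 = -17q + 9  ⇒  33q = 16  ⇒  q = 16/33.

p = 1/5, q = 16/33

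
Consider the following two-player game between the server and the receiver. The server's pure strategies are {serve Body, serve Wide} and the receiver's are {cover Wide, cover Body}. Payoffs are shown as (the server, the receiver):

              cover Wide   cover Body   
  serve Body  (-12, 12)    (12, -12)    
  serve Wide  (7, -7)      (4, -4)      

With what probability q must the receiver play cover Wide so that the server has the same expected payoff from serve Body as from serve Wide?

Set the server's expected payoff from serve Body equal to that from serve Wide:
  the server's payoff from serve Body: q·(-12) + (1−q)·12 = -24q + 12
  the server's payoff from serve Wide: q·7 + (1−q)·4 = 3q + 4
  -24q + 12 = 3q + 4  ⇒  -27q = -8  ⇒  q = 8/27.

q = 8/27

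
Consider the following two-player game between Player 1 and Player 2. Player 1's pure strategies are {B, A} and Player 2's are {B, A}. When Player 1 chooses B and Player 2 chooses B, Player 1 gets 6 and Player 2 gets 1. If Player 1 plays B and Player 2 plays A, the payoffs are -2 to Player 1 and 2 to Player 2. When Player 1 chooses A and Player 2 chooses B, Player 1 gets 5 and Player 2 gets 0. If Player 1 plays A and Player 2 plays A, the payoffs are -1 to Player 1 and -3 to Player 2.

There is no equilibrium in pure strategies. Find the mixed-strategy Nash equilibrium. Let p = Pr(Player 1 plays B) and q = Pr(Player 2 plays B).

In a mixed equilibrium Player 2 is indifferent between B and A; this condition fixes p.
  Player 2's payoff to B: p·1 + (1−p)·0 = p
  Player 2's payoff to A: p·2 + (1−p)·(-3) = 5p - 3
  p = 5p - 3  ⇒  -4p = -3  ⇒  p = 3/4.
In a mixed equilibrium Player 1 is indifferent between B and A; this condition fixes q.
  Player 1's expected payoff from B: q·6 + (1−q)·(-2) = 8q - 2
  Player 1's expected payoff from A: q·5 + (1−q)·(-1) = 6q - 1
  8q - 2 = 6q - 1  ⇒  2q = 1  ⇒  q = 1/2.

p = 3/4, q = 1/2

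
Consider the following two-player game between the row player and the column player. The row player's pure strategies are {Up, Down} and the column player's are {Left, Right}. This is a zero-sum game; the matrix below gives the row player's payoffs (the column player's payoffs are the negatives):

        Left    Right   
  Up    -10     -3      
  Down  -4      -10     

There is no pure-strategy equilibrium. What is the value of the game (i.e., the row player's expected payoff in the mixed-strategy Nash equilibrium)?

v = -88/13

The column player's mix must leave the row player indifferent between Up and Down.
  the row player's expected payoff from Up: q·(-10) + (1−q)·(-3) = -7q - 3
  the row player's expected payoff from Down: q·(-4) + (1−q)·(-10) = 6q - 10
  -7q - 3 = 6q - 10  ⇒  -13q = -7  ⇒  q = 7/13.
The value is the row player's expected payoff against this mix (using Up): (7/13)·(-10) + (6/13)·(-3) = -88/13.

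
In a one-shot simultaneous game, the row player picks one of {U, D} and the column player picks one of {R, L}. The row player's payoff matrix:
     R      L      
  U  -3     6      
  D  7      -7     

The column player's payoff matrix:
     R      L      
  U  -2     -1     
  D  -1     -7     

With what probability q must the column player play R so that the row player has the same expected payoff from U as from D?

q = 13/23

The row player's indifference between U and D determines the column player's mixing probability q:
  the row player's payoff from U: q·(-3) + (1−q)·6 = -9q + 6
  the row player's payoff from D: q·7 + (1−q)·(-7) = 14q - 7
  -9q + 6 = 14q - 7  ⇒  -23q = -13  ⇒  q = 13/23.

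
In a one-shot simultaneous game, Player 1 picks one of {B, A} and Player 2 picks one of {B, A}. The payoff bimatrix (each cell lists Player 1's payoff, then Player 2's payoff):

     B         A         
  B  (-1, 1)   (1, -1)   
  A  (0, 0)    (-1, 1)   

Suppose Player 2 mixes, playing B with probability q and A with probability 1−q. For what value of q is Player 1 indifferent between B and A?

Set Player 1's expected payoff from B equal to that from A:
  Player 1's payoff to B: q·(-1) + (1−q)·1 = -2q + 1
  Player 1's payoff to A: q·0 + (1−q)·(-1) = q - 1
  -2q + 1 = q - 1  ⇒  -3q = -2  ⇒  q = 2/3.

q = 2/3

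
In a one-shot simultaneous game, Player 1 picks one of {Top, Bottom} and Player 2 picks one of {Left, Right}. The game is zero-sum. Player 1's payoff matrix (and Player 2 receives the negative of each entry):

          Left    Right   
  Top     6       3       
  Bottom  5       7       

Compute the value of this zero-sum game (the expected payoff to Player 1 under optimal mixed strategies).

For Player 1 to be willing to mix, Player 1 must be indifferent between Top and Bottom, which pins down Player 2's mix.
  Player 1's payoff from Top: q·6 + (1−q)·3 = 3q + 3
  Player 1's payoff from Bottom: q·5 + (1−q)·7 = -2q + 7
  3q + 3 = -2q + 7  ⇒  5q = 4  ⇒  q = 4/5.
The value is Player 1's expected payoff against this mix (using Top): (4/5)·6 + (1/5)·3 = 27/5.

v = 27/5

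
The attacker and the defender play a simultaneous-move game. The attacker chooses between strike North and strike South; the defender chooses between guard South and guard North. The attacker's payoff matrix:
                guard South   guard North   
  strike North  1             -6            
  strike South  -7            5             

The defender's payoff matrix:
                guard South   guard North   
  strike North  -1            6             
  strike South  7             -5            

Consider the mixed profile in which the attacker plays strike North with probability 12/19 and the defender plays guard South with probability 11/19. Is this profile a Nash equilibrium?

Check the defender's indifference given the attacker's mix p = 12/19:
  payoff from guard South = 37/19; payoff from guard North = 37/19 — equal.
Check the attacker's indifference given the defender's mix q = 11/19:
  payoff from strike North = -37/19; payoff from strike South = -37/19 — equal.
Both players are indifferent, so neither can profitably deviate.

Yes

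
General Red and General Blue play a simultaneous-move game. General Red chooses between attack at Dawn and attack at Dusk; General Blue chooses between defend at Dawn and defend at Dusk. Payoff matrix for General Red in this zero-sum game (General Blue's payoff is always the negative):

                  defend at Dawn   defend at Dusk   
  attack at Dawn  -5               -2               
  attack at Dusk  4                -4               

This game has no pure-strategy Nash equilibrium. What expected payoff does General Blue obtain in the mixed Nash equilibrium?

Set General Blue's expected payoff from defend at Dawn equal to that from defend at Dusk:
  General Blue's expected payoff from defend at Dawn: p·5 + (1−p)·(-4) = 9p - 4
  General Blue's expected payoff from defend at Dusk: p·2 + (1−p)·4 = -2p + 4
  9p - 4 = -2p + 4  ⇒  11p = 8  ⇒  p = 8/11.
At equilibrium General Blue is indifferent across columns, so General Blue's payoff equals the payoff from defend at Dawn: (8/11)·5 + (3/11)·(-4) = 28/11.

28/11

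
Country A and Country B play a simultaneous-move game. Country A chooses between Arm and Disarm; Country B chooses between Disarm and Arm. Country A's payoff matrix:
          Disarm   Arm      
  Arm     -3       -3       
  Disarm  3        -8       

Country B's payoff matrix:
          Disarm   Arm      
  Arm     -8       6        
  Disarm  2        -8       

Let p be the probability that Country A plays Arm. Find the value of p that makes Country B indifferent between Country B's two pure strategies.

p = 5/12

In a mixed equilibrium Country B is indifferent between Disarm and Arm; this condition fixes p.
  Country B's payoff from Disarm: p·(-8) + (1−p)·2 = -10p + 2
  Country B's payoff from Arm: p·6 + (1−p)·(-8) = 14p - 8
  -10p + 2 = 14p - 8  ⇒  -24p = -10  ⇒  p = 5/12.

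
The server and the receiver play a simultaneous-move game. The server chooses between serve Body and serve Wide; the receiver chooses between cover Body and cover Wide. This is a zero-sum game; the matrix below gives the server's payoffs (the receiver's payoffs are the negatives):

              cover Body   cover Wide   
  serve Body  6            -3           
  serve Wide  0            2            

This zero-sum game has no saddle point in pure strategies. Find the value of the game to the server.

The server's indifference between serve Body and serve Wide determines the receiver's mixing probability q:
  the server's payoff to serve Body: q·6 + (1−q)·(-3) = 9q - 3
  the server's payoff to serve Wide: q·0 + (1−q)·2 = -2q + 2
  9q - 3 = -2q + 2  ⇒  11q = 5  ⇒  q = 5/11.
The value is the server's expected payoff against this mix (using serve Body): (5/11)·6 + (6/11)·(-3) = 12/11.

v = 12/11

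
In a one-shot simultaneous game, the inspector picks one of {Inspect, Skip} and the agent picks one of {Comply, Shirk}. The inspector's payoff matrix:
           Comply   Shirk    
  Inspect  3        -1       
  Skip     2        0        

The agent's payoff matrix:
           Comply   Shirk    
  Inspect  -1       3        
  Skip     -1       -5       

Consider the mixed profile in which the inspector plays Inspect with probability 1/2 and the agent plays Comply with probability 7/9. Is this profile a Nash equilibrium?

Given the agent's mix q = 7/9, the inspector's payoff from Inspect is 19/9 but from Skip is 14/9. The inspector strictly prefers Inspect, so the inspector would not mix.
So the proposed profile is not a Nash equilibrium.

No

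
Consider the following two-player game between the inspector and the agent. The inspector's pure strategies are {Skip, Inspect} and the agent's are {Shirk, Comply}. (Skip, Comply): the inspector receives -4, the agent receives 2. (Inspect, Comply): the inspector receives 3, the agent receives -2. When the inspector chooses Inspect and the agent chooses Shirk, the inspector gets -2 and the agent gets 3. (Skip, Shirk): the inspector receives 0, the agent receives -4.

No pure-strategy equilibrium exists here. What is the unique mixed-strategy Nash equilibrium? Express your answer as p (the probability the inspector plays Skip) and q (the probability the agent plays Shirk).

p = 5/11, q = 7/9

In a mixed equilibrium the agent is indifferent between Shirk and Comply; this condition fixes p.
  the agent's expected payoff from Shirk: p·(-4) + (1−p)·3 = -7p + 3
  the agent's expected payoff from Comply: p·2 + (1−p)·(-2) = 4p - 2
  -7p + 3 = 4p - 2  ⇒  -11p = -5  ⇒  p = 5/11.
The agent's mix must leave the inspector indifferent between Skip and Inspect.
  the inspector's payoff to Skip: q·0 + (1−q)·(-4) = 4q - 4
  the inspector's payoff to Inspect: q·(-2) + (1−q)·3 = -5q + 3
  4q - 4 = -5q + 3  ⇒  9q = 7  ⇒  q = 7/9.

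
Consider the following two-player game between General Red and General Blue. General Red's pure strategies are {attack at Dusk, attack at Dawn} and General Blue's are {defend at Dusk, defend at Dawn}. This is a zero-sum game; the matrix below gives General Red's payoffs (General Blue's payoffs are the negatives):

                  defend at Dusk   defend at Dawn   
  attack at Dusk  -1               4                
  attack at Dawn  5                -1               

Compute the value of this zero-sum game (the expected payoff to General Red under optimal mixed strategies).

v = 19/11

For General Red to be willing to mix, General Red must be indifferent between attack at Dusk and attack at Dawn, which pins down General Blue's mix.
  General Red's payoff to attack at Dusk: q·(-1) + (1−q)·4 = -5q + 4
  General Red's payoff to attack at Dawn: q·5 + (1−q)·(-1) = 6q - 1
  -5q + 4 = 6q - 1  ⇒  -11q = -5  ⇒  q = 5/11.
The value is General Red's expected payoff against this mix (using attack at Dusk): (5/11)·(-1) + (6/11)·4 = 19/11.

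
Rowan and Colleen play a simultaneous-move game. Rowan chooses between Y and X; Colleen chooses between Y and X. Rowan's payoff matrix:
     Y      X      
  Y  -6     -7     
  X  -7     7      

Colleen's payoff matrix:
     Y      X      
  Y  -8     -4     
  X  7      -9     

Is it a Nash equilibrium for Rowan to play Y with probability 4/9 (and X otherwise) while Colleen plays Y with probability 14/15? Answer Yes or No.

No

Given Rowan's mix p = 4/9, Colleen's payoff from Y is 1/3 but from X is -61/9. Colleen strictly prefers Y, so Colleen would not mix.
So the proposed profile is not a Nash equilibrium.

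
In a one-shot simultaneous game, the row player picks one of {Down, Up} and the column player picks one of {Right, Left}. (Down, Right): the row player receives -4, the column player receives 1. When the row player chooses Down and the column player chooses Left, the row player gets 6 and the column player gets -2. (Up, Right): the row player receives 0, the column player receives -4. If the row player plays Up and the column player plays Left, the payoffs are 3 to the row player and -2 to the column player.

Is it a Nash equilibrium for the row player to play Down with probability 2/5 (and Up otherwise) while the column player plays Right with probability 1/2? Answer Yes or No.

No

Given the column player's mix q = 1/2, the row player's payoff from Down is 1 but from Up is 3/2. The row player strictly prefers Up, so the row player would not mix.
So the proposed profile is not a Nash equilibrium.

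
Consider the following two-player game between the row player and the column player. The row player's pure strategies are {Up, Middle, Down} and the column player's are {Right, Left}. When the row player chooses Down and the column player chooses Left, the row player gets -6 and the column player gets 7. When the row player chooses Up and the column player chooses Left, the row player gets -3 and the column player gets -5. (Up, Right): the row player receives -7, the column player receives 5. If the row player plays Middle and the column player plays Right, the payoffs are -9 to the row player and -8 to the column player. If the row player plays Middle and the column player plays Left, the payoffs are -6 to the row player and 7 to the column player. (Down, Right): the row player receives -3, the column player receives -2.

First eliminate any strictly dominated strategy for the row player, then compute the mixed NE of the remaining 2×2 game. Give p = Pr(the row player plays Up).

p = 9/19

The row player's strategy Middle is strictly dominated by Up: -7 > -9 and -3 > -6. Eliminate Middle.
For the column player to be willing to mix, the column player must be indifferent between Right and Left, which pins down the row player's mix.
  the column player's expected payoff from Right: p·5 + (1−p)·(-2) = 7p - 2
  the column player's expected payoff from Left: p·(-5) + (1−p)·7 = -12p + 7
  7p - 2 = -12p + 7  ⇒  19p = 9  ⇒  p = 9/19.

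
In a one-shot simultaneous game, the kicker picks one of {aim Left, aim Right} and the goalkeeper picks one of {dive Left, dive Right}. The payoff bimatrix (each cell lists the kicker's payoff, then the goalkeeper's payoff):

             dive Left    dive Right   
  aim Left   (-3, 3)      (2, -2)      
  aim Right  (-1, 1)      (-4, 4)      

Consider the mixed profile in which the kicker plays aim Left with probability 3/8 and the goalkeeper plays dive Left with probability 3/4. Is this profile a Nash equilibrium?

Yes

Check the goalkeeper's indifference given the kicker's mix p = 3/8:
  payoff from dive Left = 7/4; payoff from dive Right = 7/4 — equal.
Check the kicker's indifference given the goalkeeper's mix q = 3/4:
  payoff from aim Left = -7/4; payoff from aim Right = -7/4 — equal.
Both players are indifferent, so neither can profitably deviate.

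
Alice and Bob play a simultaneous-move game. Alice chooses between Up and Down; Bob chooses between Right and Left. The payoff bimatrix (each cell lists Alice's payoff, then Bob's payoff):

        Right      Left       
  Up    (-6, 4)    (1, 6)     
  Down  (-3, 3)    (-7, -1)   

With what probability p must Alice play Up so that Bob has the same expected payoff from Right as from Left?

p = 2/3

Alice's mix must leave Bob indifferent between Right and Left.
  Bob's payoff to Right: p·4 + (1−p)·3 = p + 3
  Bob's payoff to Left: p·6 + (1−p)·(-1) = 7p - 1
  p + 3 = 7p - 1  ⇒  -6p = -4  ⇒  p = 2/3.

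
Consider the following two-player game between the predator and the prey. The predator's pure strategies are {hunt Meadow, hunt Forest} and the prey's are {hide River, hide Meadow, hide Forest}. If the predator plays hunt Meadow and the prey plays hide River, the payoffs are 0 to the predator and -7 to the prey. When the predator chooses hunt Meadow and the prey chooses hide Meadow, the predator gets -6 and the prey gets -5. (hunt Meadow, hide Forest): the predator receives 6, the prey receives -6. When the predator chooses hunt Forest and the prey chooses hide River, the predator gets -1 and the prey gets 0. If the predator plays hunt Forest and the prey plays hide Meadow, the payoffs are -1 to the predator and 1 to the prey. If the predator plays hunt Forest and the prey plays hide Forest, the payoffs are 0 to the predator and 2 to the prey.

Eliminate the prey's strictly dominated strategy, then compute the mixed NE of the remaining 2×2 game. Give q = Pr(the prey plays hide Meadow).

The prey's strategy hide River is strictly dominated by hide Meadow: -5 > -7 and 1 > 0. Eliminate hide River.
The predator's indifference between hunt Meadow and hunt Forest determines the prey's mixing probability q:
  the predator's payoff from hunt Meadow: q·(-6) + (1−q)·6 = -12q + 6
  the predator's payoff from hunt Forest: q·(-1) + (1−q)·0 = -q
  -12q + 6 = -q  ⇒  -11q = -6  ⇒  q = 6/11.

q = 6/11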